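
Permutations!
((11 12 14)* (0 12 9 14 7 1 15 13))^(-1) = (0 13 15 1 7 12)(9 11 14) = [13, 7, 2, 3, 4, 5, 6, 12, 8, 11, 10, 14, 0, 15, 9, 1]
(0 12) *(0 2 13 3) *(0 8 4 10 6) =(0 12 2 13 3 8 4 10 6) =[12, 1, 13, 8, 10, 5, 0, 7, 4, 9, 6, 11, 2, 3]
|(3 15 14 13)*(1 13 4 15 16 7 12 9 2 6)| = 9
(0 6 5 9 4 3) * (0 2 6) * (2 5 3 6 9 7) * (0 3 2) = (0 3 5 7)(2 9 4 6) = [3, 1, 9, 5, 6, 7, 2, 0, 8, 4]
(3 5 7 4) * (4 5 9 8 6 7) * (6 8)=(3 9 6 7 5 4)=[0, 1, 2, 9, 3, 4, 7, 5, 8, 6]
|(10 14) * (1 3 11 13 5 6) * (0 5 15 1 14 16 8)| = |(0 5 6 14 10 16 8)(1 3 11 13 15)| = 35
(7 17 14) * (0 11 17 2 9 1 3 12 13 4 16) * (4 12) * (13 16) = (0 11 17 14 7 2 9 1 3 4 13 12 16) = [11, 3, 9, 4, 13, 5, 6, 2, 8, 1, 10, 17, 16, 12, 7, 15, 0, 14]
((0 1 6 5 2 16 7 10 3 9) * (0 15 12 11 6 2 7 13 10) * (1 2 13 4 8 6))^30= (0 5 8 16)(1 12 9 10)(2 7 6 4)(3 13 11 15)= [5, 12, 7, 13, 2, 8, 4, 6, 16, 10, 1, 15, 9, 11, 14, 3, 0]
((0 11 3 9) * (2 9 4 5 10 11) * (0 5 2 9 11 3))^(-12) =[3, 1, 5, 0, 9, 2, 6, 7, 8, 4, 11, 10] =(0 3)(2 5)(4 9)(10 11)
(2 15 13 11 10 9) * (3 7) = (2 15 13 11 10 9)(3 7) = [0, 1, 15, 7, 4, 5, 6, 3, 8, 2, 9, 10, 12, 11, 14, 13]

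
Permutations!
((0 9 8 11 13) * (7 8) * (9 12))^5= (0 11 7 12 13 8 9)= [11, 1, 2, 3, 4, 5, 6, 12, 9, 0, 10, 7, 13, 8]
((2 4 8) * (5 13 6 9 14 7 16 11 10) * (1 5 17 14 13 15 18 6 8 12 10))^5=(1 9 12 16 18 2 14 5 13 10 11 6 4 7 15 8 17)=[0, 9, 14, 3, 7, 13, 4, 15, 17, 12, 11, 6, 16, 10, 5, 8, 18, 1, 2]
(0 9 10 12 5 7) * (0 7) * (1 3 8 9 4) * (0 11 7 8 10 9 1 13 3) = [4, 0, 2, 10, 13, 11, 6, 8, 1, 9, 12, 7, 5, 3] = (0 4 13 3 10 12 5 11 7 8 1)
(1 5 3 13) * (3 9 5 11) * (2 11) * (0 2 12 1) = (0 2 11 3 13)(1 12)(5 9) = [2, 12, 11, 13, 4, 9, 6, 7, 8, 5, 10, 3, 1, 0]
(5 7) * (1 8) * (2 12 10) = [0, 8, 12, 3, 4, 7, 6, 5, 1, 9, 2, 11, 10] = (1 8)(2 12 10)(5 7)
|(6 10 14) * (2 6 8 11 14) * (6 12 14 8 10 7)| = 4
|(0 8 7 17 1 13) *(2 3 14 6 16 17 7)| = 10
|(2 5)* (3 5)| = 3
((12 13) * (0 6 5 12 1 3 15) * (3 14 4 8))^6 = (0 14 6 4 5 8 12 3 13 15 1) = [14, 0, 2, 13, 5, 8, 4, 7, 12, 9, 10, 11, 3, 15, 6, 1]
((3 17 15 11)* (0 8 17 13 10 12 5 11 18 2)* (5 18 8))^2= (0 11 13 12 2 5 3 10 18)(8 15 17)= [11, 1, 5, 10, 4, 3, 6, 7, 15, 9, 18, 13, 2, 12, 14, 17, 16, 8, 0]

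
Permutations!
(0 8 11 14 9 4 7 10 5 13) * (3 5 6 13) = (0 8 11 14 9 4 7 10 6 13)(3 5) = [8, 1, 2, 5, 7, 3, 13, 10, 11, 4, 6, 14, 12, 0, 9]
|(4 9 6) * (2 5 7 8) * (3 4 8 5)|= 6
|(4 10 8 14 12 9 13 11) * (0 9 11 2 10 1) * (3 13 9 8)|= 28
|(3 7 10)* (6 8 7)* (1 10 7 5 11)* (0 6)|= |(0 6 8 5 11 1 10 3)|= 8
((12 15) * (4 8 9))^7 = (4 8 9)(12 15) = [0, 1, 2, 3, 8, 5, 6, 7, 9, 4, 10, 11, 15, 13, 14, 12]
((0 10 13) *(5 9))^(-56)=(0 10 13)=[10, 1, 2, 3, 4, 5, 6, 7, 8, 9, 13, 11, 12, 0]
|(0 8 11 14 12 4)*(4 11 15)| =|(0 8 15 4)(11 14 12)| =12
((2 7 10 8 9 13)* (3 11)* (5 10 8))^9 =(2 13 9 8 7)(3 11)(5 10) =[0, 1, 13, 11, 4, 10, 6, 2, 7, 8, 5, 3, 12, 9]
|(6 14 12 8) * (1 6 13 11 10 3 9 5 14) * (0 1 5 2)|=13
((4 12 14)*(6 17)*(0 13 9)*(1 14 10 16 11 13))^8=(17)(0 13 16 12 14)(1 9 11 10 4)=[13, 9, 2, 3, 1, 5, 6, 7, 8, 11, 4, 10, 14, 16, 0, 15, 12, 17]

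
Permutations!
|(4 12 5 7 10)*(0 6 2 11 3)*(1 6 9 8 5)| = |(0 9 8 5 7 10 4 12 1 6 2 11 3)| = 13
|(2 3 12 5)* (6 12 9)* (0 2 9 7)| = 4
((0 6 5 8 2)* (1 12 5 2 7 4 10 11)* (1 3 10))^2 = [2, 5, 6, 11, 12, 7, 0, 1, 4, 9, 3, 10, 8] = (0 2 6)(1 5 7)(3 11 10)(4 12 8)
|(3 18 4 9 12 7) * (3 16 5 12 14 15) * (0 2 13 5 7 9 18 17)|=|(0 2 13 5 12 9 14 15 3 17)(4 18)(7 16)|=10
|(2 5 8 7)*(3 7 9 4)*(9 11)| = 8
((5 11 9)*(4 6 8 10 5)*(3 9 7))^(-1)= [0, 1, 2, 7, 9, 10, 4, 11, 6, 3, 8, 5]= (3 7 11 5 10 8 6 4 9)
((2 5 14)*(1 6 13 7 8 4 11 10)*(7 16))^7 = [0, 11, 5, 3, 7, 14, 10, 13, 16, 9, 4, 8, 12, 1, 2, 15, 6] = (1 11 8 16 6 10 4 7 13)(2 5 14)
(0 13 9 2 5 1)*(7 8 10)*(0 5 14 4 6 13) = [0, 5, 14, 3, 6, 1, 13, 8, 10, 2, 7, 11, 12, 9, 4] = (1 5)(2 14 4 6 13 9)(7 8 10)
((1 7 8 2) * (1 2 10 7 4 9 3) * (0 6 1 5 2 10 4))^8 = (10)(0 1 6) = [1, 6, 2, 3, 4, 5, 0, 7, 8, 9, 10]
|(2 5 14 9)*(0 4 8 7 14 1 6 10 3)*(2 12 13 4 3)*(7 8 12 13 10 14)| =10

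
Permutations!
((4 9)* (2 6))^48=(9)=[0, 1, 2, 3, 4, 5, 6, 7, 8, 9]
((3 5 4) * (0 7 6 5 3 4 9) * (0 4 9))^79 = (0 5 6 7)(4 9) = [5, 1, 2, 3, 9, 6, 7, 0, 8, 4]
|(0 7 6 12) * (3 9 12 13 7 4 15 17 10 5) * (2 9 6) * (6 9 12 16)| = 14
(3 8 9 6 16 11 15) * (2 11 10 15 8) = (2 11 8 9 6 16 10 15 3) = [0, 1, 11, 2, 4, 5, 16, 7, 9, 6, 15, 8, 12, 13, 14, 3, 10]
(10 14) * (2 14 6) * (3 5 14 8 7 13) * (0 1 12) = (0 1 12)(2 8 7 13 3 5 14 10 6) = [1, 12, 8, 5, 4, 14, 2, 13, 7, 9, 6, 11, 0, 3, 10]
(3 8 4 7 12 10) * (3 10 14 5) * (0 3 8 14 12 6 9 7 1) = (0 3 14 5 8 4 1)(6 9 7) = [3, 0, 2, 14, 1, 8, 9, 6, 4, 7, 10, 11, 12, 13, 5]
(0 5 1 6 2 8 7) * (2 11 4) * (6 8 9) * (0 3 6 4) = (0 5 1 8 7 3 6 11)(2 9 4) = [5, 8, 9, 6, 2, 1, 11, 3, 7, 4, 10, 0]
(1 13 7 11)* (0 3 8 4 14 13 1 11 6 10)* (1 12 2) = (0 3 8 4 14 13 7 6 10)(1 12 2) = [3, 12, 1, 8, 14, 5, 10, 6, 4, 9, 0, 11, 2, 7, 13]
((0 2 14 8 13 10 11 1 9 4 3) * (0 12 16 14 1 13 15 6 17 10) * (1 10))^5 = [0, 16, 2, 15, 8, 5, 3, 7, 9, 14, 10, 11, 6, 13, 1, 4, 17, 12] = (1 16 17 12 6 3 15 4 8 9 14)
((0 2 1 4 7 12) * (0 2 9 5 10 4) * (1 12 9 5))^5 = (0 9 4 5 1 7 10)(2 12) = [9, 7, 12, 3, 5, 1, 6, 10, 8, 4, 0, 11, 2]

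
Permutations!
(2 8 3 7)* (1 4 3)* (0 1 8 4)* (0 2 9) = (0 1 2 4 3 7 9) = [1, 2, 4, 7, 3, 5, 6, 9, 8, 0]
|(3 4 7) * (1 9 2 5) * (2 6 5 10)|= 12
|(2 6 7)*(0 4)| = |(0 4)(2 6 7)| = 6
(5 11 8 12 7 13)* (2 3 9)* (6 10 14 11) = (2 3 9)(5 6 10 14 11 8 12 7 13) = [0, 1, 3, 9, 4, 6, 10, 13, 12, 2, 14, 8, 7, 5, 11]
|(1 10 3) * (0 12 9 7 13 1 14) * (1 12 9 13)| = |(0 9 7 1 10 3 14)(12 13)| = 14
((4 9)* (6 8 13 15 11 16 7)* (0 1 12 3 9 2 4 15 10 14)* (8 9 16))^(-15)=(0 14 10 13 8 11 15 9 6 7 16 3 12 1)(2 4)=[14, 0, 4, 12, 2, 5, 7, 16, 11, 6, 13, 15, 1, 8, 10, 9, 3]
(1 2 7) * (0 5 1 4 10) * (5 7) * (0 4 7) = (1 2 5)(4 10) = [0, 2, 5, 3, 10, 1, 6, 7, 8, 9, 4]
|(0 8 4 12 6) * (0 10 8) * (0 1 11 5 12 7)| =|(0 1 11 5 12 6 10 8 4 7)| =10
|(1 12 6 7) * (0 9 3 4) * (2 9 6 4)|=6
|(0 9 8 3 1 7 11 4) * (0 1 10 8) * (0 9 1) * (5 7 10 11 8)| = 9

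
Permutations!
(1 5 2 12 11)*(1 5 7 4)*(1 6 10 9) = [0, 7, 12, 3, 6, 2, 10, 4, 8, 1, 9, 5, 11] = (1 7 4 6 10 9)(2 12 11 5)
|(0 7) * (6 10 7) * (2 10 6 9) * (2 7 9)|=|(0 2 10 9 7)|=5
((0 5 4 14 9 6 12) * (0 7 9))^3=[14, 1, 2, 3, 5, 0, 9, 12, 8, 7, 10, 11, 6, 13, 4]=(0 14 4 5)(6 9 7 12)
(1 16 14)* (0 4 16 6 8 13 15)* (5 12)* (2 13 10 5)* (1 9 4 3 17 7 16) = (0 3 17 7 16 14 9 4 1 6 8 10 5 12 2 13 15) = [3, 6, 13, 17, 1, 12, 8, 16, 10, 4, 5, 11, 2, 15, 9, 0, 14, 7]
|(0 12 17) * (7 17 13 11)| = |(0 12 13 11 7 17)| = 6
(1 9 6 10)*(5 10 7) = (1 9 6 7 5 10) = [0, 9, 2, 3, 4, 10, 7, 5, 8, 6, 1]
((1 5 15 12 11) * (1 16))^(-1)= [0, 16, 2, 3, 4, 1, 6, 7, 8, 9, 10, 12, 15, 13, 14, 5, 11]= (1 16 11 12 15 5)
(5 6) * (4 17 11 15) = [0, 1, 2, 3, 17, 6, 5, 7, 8, 9, 10, 15, 12, 13, 14, 4, 16, 11] = (4 17 11 15)(5 6)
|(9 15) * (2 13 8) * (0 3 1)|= |(0 3 1)(2 13 8)(9 15)|= 6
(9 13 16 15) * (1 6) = (1 6)(9 13 16 15) = [0, 6, 2, 3, 4, 5, 1, 7, 8, 13, 10, 11, 12, 16, 14, 9, 15]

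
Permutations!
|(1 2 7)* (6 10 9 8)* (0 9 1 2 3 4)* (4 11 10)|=20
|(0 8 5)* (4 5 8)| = |(8)(0 4 5)| = 3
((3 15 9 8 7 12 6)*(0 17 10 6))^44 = (0 3 7 10 9)(6 8 17 15 12) = [3, 1, 2, 7, 4, 5, 8, 10, 17, 0, 9, 11, 6, 13, 14, 12, 16, 15]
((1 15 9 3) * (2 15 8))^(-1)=(1 3 9 15 2 8)=[0, 3, 8, 9, 4, 5, 6, 7, 1, 15, 10, 11, 12, 13, 14, 2]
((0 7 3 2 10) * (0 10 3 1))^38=(10)(0 1 7)=[1, 7, 2, 3, 4, 5, 6, 0, 8, 9, 10]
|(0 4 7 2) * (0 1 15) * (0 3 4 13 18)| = 6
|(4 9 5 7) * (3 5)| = |(3 5 7 4 9)| = 5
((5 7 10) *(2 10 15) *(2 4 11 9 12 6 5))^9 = (2 10)(4 11 9 12 6 5 7 15) = [0, 1, 10, 3, 11, 7, 5, 15, 8, 12, 2, 9, 6, 13, 14, 4]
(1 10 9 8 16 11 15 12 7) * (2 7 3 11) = (1 10 9 8 16 2 7)(3 11 15 12) = [0, 10, 7, 11, 4, 5, 6, 1, 16, 8, 9, 15, 3, 13, 14, 12, 2]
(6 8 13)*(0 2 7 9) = (0 2 7 9)(6 8 13) = [2, 1, 7, 3, 4, 5, 8, 9, 13, 0, 10, 11, 12, 6]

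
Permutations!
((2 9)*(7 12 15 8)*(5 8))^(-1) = [0, 1, 9, 3, 4, 15, 6, 8, 5, 2, 10, 11, 7, 13, 14, 12] = (2 9)(5 15 12 7 8)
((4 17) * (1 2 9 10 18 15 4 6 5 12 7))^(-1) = (1 7 12 5 6 17 4 15 18 10 9 2) = [0, 7, 1, 3, 15, 6, 17, 12, 8, 2, 9, 11, 5, 13, 14, 18, 16, 4, 10]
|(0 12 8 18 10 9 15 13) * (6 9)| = 9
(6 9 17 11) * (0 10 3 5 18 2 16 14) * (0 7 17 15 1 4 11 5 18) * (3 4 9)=(0 10 4 11 6 3 18 2 16 14 7 17 5)(1 9 15)=[10, 9, 16, 18, 11, 0, 3, 17, 8, 15, 4, 6, 12, 13, 7, 1, 14, 5, 2]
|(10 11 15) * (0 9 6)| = 3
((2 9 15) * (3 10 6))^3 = (15) = [0, 1, 2, 3, 4, 5, 6, 7, 8, 9, 10, 11, 12, 13, 14, 15]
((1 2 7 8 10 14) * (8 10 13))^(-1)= (1 14 10 7 2)(8 13)= [0, 14, 1, 3, 4, 5, 6, 2, 13, 9, 7, 11, 12, 8, 10]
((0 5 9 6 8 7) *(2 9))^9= (0 2 6 7 5 9 8)= [2, 1, 6, 3, 4, 9, 7, 5, 0, 8]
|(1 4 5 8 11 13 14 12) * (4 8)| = 6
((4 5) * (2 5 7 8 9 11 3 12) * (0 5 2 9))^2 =(0 4 8 5 7)(3 9)(11 12) =[4, 1, 2, 9, 8, 7, 6, 0, 5, 3, 10, 12, 11]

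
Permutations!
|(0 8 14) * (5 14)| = 4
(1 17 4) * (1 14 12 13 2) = [0, 17, 1, 3, 14, 5, 6, 7, 8, 9, 10, 11, 13, 2, 12, 15, 16, 4] = (1 17 4 14 12 13 2)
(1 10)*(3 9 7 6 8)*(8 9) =(1 10)(3 8)(6 9 7) =[0, 10, 2, 8, 4, 5, 9, 6, 3, 7, 1]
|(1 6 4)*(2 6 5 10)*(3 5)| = 7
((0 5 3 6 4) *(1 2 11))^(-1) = (0 4 6 3 5)(1 11 2) = [4, 11, 1, 5, 6, 0, 3, 7, 8, 9, 10, 2]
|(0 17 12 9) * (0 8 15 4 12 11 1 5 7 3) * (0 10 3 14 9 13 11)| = 22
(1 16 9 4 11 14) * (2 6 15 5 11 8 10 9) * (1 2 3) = (1 16 3)(2 6 15 5 11 14)(4 8 10 9) = [0, 16, 6, 1, 8, 11, 15, 7, 10, 4, 9, 14, 12, 13, 2, 5, 3]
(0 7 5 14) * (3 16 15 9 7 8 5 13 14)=(0 8 5 3 16 15 9 7 13 14)=[8, 1, 2, 16, 4, 3, 6, 13, 5, 7, 10, 11, 12, 14, 0, 9, 15]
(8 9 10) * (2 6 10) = [0, 1, 6, 3, 4, 5, 10, 7, 9, 2, 8] = (2 6 10 8 9)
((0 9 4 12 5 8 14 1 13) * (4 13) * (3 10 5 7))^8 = (0 13 9)(1 14 8 5 10 3 7 12 4) = [13, 14, 2, 7, 1, 10, 6, 12, 5, 0, 3, 11, 4, 9, 8]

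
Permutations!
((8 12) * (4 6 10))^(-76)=[0, 1, 2, 3, 10, 5, 4, 7, 8, 9, 6, 11, 12]=(12)(4 10 6)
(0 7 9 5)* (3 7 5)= (0 5)(3 7 9)= [5, 1, 2, 7, 4, 0, 6, 9, 8, 3]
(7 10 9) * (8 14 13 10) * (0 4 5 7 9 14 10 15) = (0 4 5 7 8 10 14 13 15) = [4, 1, 2, 3, 5, 7, 6, 8, 10, 9, 14, 11, 12, 15, 13, 0]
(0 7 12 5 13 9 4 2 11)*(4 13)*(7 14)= (0 14 7 12 5 4 2 11)(9 13)= [14, 1, 11, 3, 2, 4, 6, 12, 8, 13, 10, 0, 5, 9, 7]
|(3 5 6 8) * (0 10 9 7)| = |(0 10 9 7)(3 5 6 8)| = 4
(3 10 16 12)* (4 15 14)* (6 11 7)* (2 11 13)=(2 11 7 6 13)(3 10 16 12)(4 15 14)=[0, 1, 11, 10, 15, 5, 13, 6, 8, 9, 16, 7, 3, 2, 4, 14, 12]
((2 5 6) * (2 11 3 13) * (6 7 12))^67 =[0, 1, 12, 5, 4, 6, 13, 11, 8, 9, 10, 2, 3, 7] =(2 12 3 5 6 13 7 11)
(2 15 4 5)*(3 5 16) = [0, 1, 15, 5, 16, 2, 6, 7, 8, 9, 10, 11, 12, 13, 14, 4, 3] = (2 15 4 16 3 5)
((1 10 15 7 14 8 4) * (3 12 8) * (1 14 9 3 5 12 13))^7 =(15)(4 5 8 14 12) =[0, 1, 2, 3, 5, 8, 6, 7, 14, 9, 10, 11, 4, 13, 12, 15]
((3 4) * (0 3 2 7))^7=(0 4 7 3 2)=[4, 1, 0, 2, 7, 5, 6, 3]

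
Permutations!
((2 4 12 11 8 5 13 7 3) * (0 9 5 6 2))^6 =(13) =[0, 1, 2, 3, 4, 5, 6, 7, 8, 9, 10, 11, 12, 13]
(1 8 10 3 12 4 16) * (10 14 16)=[0, 8, 2, 12, 10, 5, 6, 7, 14, 9, 3, 11, 4, 13, 16, 15, 1]=(1 8 14 16)(3 12 4 10)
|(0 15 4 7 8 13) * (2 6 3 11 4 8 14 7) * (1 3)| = 12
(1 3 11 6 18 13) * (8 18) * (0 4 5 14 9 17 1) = (0 4 5 14 9 17 1 3 11 6 8 18 13) = [4, 3, 2, 11, 5, 14, 8, 7, 18, 17, 10, 6, 12, 0, 9, 15, 16, 1, 13]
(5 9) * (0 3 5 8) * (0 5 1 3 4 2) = (0 4 2)(1 3)(5 9 8) = [4, 3, 0, 1, 2, 9, 6, 7, 5, 8]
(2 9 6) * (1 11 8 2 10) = (1 11 8 2 9 6 10) = [0, 11, 9, 3, 4, 5, 10, 7, 2, 6, 1, 8]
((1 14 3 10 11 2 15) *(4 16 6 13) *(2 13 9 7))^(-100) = (1 11 6 15 10 16 2 3 4 7 14 13 9) = [0, 11, 3, 4, 7, 5, 15, 14, 8, 1, 16, 6, 12, 9, 13, 10, 2]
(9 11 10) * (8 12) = (8 12)(9 11 10) = [0, 1, 2, 3, 4, 5, 6, 7, 12, 11, 9, 10, 8]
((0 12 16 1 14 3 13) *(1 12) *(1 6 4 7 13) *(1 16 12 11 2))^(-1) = (0 13 7 4 6)(1 2 11 16 3 14) = [13, 2, 11, 14, 6, 5, 0, 4, 8, 9, 10, 16, 12, 7, 1, 15, 3]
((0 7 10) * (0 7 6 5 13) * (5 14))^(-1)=(0 13 5 14 6)(7 10)=[13, 1, 2, 3, 4, 14, 0, 10, 8, 9, 7, 11, 12, 5, 6]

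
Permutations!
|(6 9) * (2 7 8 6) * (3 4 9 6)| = |(2 7 8 3 4 9)| = 6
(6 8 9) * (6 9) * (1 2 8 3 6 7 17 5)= (1 2 8 7 17 5)(3 6)= [0, 2, 8, 6, 4, 1, 3, 17, 7, 9, 10, 11, 12, 13, 14, 15, 16, 5]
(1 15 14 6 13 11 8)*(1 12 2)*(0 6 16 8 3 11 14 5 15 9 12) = (0 6 13 14 16 8)(1 9 12 2)(3 11)(5 15) = [6, 9, 1, 11, 4, 15, 13, 7, 0, 12, 10, 3, 2, 14, 16, 5, 8]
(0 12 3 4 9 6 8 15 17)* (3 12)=[3, 1, 2, 4, 9, 5, 8, 7, 15, 6, 10, 11, 12, 13, 14, 17, 16, 0]=(0 3 4 9 6 8 15 17)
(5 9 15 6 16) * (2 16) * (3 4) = (2 16 5 9 15 6)(3 4) = [0, 1, 16, 4, 3, 9, 2, 7, 8, 15, 10, 11, 12, 13, 14, 6, 5]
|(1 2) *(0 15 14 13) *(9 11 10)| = |(0 15 14 13)(1 2)(9 11 10)| = 12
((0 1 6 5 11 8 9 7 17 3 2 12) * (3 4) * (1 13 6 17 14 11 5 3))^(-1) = (0 12 2 3 6 13)(1 4 17)(7 9 8 11 14) = [12, 4, 3, 6, 17, 5, 13, 9, 11, 8, 10, 14, 2, 0, 7, 15, 16, 1]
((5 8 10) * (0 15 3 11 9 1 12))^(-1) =(0 12 1 9 11 3 15)(5 10 8) =[12, 9, 2, 15, 4, 10, 6, 7, 5, 11, 8, 3, 1, 13, 14, 0]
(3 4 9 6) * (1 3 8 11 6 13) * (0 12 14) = (0 12 14)(1 3 4 9 13)(6 8 11) = [12, 3, 2, 4, 9, 5, 8, 7, 11, 13, 10, 6, 14, 1, 0]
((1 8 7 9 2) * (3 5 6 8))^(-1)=(1 2 9 7 8 6 5 3)=[0, 2, 9, 1, 4, 3, 5, 8, 6, 7]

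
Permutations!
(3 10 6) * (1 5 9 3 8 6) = (1 5 9 3 10)(6 8) = [0, 5, 2, 10, 4, 9, 8, 7, 6, 3, 1]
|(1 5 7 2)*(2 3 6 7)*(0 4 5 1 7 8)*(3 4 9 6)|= |(0 9 6 8)(2 7 4 5)|= 4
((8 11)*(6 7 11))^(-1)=(6 8 11 7)=[0, 1, 2, 3, 4, 5, 8, 6, 11, 9, 10, 7]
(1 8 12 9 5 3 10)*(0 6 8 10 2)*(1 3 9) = [6, 10, 0, 2, 4, 9, 8, 7, 12, 5, 3, 11, 1] = (0 6 8 12 1 10 3 2)(5 9)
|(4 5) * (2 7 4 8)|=5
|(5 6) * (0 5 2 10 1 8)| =7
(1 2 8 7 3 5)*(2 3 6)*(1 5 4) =(1 3 4)(2 8 7 6) =[0, 3, 8, 4, 1, 5, 2, 6, 7]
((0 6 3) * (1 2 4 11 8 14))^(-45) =(1 11)(2 8)(4 14) =[0, 11, 8, 3, 14, 5, 6, 7, 2, 9, 10, 1, 12, 13, 4]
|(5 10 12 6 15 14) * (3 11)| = |(3 11)(5 10 12 6 15 14)| = 6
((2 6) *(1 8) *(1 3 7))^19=(1 7 3 8)(2 6)=[0, 7, 6, 8, 4, 5, 2, 3, 1]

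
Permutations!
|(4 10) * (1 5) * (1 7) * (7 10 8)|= 6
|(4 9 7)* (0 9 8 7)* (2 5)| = 6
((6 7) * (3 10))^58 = (10) = [0, 1, 2, 3, 4, 5, 6, 7, 8, 9, 10]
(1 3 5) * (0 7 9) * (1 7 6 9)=(0 6 9)(1 3 5 7)=[6, 3, 2, 5, 4, 7, 9, 1, 8, 0]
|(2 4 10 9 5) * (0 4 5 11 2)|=|(0 4 10 9 11 2 5)|=7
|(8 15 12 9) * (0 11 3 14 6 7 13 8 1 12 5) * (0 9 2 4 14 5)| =|(0 11 3 5 9 1 12 2 4 14 6 7 13 8 15)| =15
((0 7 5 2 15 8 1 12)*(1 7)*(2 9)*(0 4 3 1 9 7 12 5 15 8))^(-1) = (0 15 7 5 1 3 4 12 8 2 9) = [15, 3, 9, 4, 12, 1, 6, 5, 2, 0, 10, 11, 8, 13, 14, 7]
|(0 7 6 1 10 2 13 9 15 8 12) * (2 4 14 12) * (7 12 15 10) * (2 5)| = |(0 12)(1 7 6)(2 13 9 10 4 14 15 8 5)| = 18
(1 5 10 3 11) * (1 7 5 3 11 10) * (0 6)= (0 6)(1 3 10 11 7 5)= [6, 3, 2, 10, 4, 1, 0, 5, 8, 9, 11, 7]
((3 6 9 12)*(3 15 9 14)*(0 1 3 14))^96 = (15) = [0, 1, 2, 3, 4, 5, 6, 7, 8, 9, 10, 11, 12, 13, 14, 15]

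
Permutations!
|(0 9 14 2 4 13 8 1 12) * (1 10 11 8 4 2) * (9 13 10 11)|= |(0 13 4 10 9 14 1 12)(8 11)|= 8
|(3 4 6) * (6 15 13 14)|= |(3 4 15 13 14 6)|= 6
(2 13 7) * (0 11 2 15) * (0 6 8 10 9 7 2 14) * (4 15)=[11, 1, 13, 3, 15, 5, 8, 4, 10, 7, 9, 14, 12, 2, 0, 6]=(0 11 14)(2 13)(4 15 6 8 10 9 7)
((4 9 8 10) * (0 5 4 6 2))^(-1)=(0 2 6 10 8 9 4 5)=[2, 1, 6, 3, 5, 0, 10, 7, 9, 4, 8]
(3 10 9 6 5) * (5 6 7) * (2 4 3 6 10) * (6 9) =(2 4 3)(5 9 7)(6 10) =[0, 1, 4, 2, 3, 9, 10, 5, 8, 7, 6]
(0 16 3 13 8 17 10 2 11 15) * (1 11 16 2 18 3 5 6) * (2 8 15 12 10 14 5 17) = (0 8 2 16 17 14 5 6 1 11 12 10 18 3 13 15) = [8, 11, 16, 13, 4, 6, 1, 7, 2, 9, 18, 12, 10, 15, 5, 0, 17, 14, 3]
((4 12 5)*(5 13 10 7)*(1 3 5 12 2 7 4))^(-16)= (1 5 3)(2 12 10)(4 7 13)= [0, 5, 12, 1, 7, 3, 6, 13, 8, 9, 2, 11, 10, 4]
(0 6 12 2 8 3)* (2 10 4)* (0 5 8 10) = (0 6 12)(2 10 4)(3 5 8) = [6, 1, 10, 5, 2, 8, 12, 7, 3, 9, 4, 11, 0]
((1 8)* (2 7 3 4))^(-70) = [0, 1, 3, 2, 7, 5, 6, 4, 8] = (8)(2 3)(4 7)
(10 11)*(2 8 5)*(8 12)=[0, 1, 12, 3, 4, 2, 6, 7, 5, 9, 11, 10, 8]=(2 12 8 5)(10 11)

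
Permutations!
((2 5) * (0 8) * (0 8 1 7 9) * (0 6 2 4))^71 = (0 4 5 2 6 9 7 1) = [4, 0, 6, 3, 5, 2, 9, 1, 8, 7]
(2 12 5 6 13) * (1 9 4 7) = (1 9 4 7)(2 12 5 6 13) = [0, 9, 12, 3, 7, 6, 13, 1, 8, 4, 10, 11, 5, 2]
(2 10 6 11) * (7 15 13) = (2 10 6 11)(7 15 13) = [0, 1, 10, 3, 4, 5, 11, 15, 8, 9, 6, 2, 12, 7, 14, 13]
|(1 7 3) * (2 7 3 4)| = 6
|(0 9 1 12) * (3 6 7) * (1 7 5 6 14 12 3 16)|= |(0 9 7 16 1 3 14 12)(5 6)|= 8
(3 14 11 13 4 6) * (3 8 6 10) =(3 14 11 13 4 10)(6 8) =[0, 1, 2, 14, 10, 5, 8, 7, 6, 9, 3, 13, 12, 4, 11]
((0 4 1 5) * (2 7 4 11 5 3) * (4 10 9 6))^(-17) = (0 11 5)(1 4 6 9 10 7 2 3) = [11, 4, 3, 1, 6, 0, 9, 2, 8, 10, 7, 5]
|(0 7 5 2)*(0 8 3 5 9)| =12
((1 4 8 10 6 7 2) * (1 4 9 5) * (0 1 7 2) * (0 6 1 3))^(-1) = (0 3)(1 10 8 4 2 6 7 5 9) = [3, 10, 6, 0, 2, 9, 7, 5, 4, 1, 8]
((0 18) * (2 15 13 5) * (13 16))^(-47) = (0 18)(2 13 15 5 16) = [18, 1, 13, 3, 4, 16, 6, 7, 8, 9, 10, 11, 12, 15, 14, 5, 2, 17, 0]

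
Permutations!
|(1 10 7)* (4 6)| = 6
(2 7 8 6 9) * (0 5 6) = (0 5 6 9 2 7 8) = [5, 1, 7, 3, 4, 6, 9, 8, 0, 2]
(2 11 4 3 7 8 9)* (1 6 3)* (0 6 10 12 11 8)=(0 6 3 7)(1 10 12 11 4)(2 8 9)=[6, 10, 8, 7, 1, 5, 3, 0, 9, 2, 12, 4, 11]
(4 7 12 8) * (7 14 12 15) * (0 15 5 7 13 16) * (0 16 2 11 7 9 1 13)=(16)(0 15)(1 13 2 11 7 5 9)(4 14 12 8)=[15, 13, 11, 3, 14, 9, 6, 5, 4, 1, 10, 7, 8, 2, 12, 0, 16]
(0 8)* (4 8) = (0 4 8) = [4, 1, 2, 3, 8, 5, 6, 7, 0]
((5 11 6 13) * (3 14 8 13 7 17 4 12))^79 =(3 8 5 6 17 12 14 13 11 7 4) =[0, 1, 2, 8, 3, 6, 17, 4, 5, 9, 10, 7, 14, 11, 13, 15, 16, 12]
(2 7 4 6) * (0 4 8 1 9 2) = (0 4 6)(1 9 2 7 8) = [4, 9, 7, 3, 6, 5, 0, 8, 1, 2]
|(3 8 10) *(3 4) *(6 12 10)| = |(3 8 6 12 10 4)| = 6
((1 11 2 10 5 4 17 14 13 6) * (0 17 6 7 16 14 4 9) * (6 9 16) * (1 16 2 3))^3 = (0 9 4 17)(6 13 16 7 14) = [9, 1, 2, 3, 17, 5, 13, 14, 8, 4, 10, 11, 12, 16, 6, 15, 7, 0]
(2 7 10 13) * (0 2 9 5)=[2, 1, 7, 3, 4, 0, 6, 10, 8, 5, 13, 11, 12, 9]=(0 2 7 10 13 9 5)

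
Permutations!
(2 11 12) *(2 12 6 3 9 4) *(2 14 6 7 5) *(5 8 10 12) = (2 11 7 8 10 12 5)(3 9 4 14 6) = [0, 1, 11, 9, 14, 2, 3, 8, 10, 4, 12, 7, 5, 13, 6]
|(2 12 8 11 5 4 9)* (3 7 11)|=9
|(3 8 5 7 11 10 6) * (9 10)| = |(3 8 5 7 11 9 10 6)| = 8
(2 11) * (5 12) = [0, 1, 11, 3, 4, 12, 6, 7, 8, 9, 10, 2, 5] = (2 11)(5 12)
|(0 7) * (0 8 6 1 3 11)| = |(0 7 8 6 1 3 11)| = 7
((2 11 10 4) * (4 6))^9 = (2 4 6 10 11) = [0, 1, 4, 3, 6, 5, 10, 7, 8, 9, 11, 2]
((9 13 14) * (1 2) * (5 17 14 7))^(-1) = (1 2)(5 7 13 9 14 17) = [0, 2, 1, 3, 4, 7, 6, 13, 8, 14, 10, 11, 12, 9, 17, 15, 16, 5]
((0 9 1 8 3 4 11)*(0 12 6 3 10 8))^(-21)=(3 6 12 11 4)(8 10)=[0, 1, 2, 6, 3, 5, 12, 7, 10, 9, 8, 4, 11]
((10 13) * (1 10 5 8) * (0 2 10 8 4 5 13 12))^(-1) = (13)(0 12 10 2)(1 8)(4 5) = [12, 8, 0, 3, 5, 4, 6, 7, 1, 9, 2, 11, 10, 13]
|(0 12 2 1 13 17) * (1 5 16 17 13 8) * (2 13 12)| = 10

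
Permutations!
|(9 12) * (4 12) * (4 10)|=4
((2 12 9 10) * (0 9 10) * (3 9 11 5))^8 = (0 3 11 9 5)(2 10 12) = [3, 1, 10, 11, 4, 0, 6, 7, 8, 5, 12, 9, 2]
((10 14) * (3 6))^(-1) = (3 6)(10 14) = [0, 1, 2, 6, 4, 5, 3, 7, 8, 9, 14, 11, 12, 13, 10]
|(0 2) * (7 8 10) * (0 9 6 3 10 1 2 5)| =8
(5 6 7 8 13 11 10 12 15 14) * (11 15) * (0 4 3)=(0 4 3)(5 6 7 8 13 15 14)(10 12 11)=[4, 1, 2, 0, 3, 6, 7, 8, 13, 9, 12, 10, 11, 15, 5, 14]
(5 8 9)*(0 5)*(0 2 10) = (0 5 8 9 2 10) = [5, 1, 10, 3, 4, 8, 6, 7, 9, 2, 0]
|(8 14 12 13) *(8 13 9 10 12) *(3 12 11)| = |(3 12 9 10 11)(8 14)| = 10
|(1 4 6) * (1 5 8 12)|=6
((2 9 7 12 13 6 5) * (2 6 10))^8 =(2 7 13)(9 12 10) =[0, 1, 7, 3, 4, 5, 6, 13, 8, 12, 9, 11, 10, 2]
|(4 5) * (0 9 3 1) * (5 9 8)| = 7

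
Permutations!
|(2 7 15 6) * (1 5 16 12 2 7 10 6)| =|(1 5 16 12 2 10 6 7 15)| =9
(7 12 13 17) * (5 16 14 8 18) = [0, 1, 2, 3, 4, 16, 6, 12, 18, 9, 10, 11, 13, 17, 8, 15, 14, 7, 5] = (5 16 14 8 18)(7 12 13 17)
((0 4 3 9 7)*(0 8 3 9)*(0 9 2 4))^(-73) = (2 4)(3 8 7 9) = [0, 1, 4, 8, 2, 5, 6, 9, 7, 3]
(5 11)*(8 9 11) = [0, 1, 2, 3, 4, 8, 6, 7, 9, 11, 10, 5] = (5 8 9 11)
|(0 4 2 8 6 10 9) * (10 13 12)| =9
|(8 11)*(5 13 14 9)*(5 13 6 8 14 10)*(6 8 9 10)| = 15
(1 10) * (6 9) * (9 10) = (1 9 6 10) = [0, 9, 2, 3, 4, 5, 10, 7, 8, 6, 1]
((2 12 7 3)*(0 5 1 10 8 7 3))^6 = [0, 1, 2, 3, 4, 5, 6, 7, 8, 9, 10, 11, 12] = (12)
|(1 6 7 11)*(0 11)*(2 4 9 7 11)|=15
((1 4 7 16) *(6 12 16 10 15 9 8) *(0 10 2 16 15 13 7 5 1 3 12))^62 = (0 13 2 3 15 8)(1 5 4)(6 10 7 16 12 9) = [13, 5, 3, 15, 1, 4, 10, 16, 0, 6, 7, 11, 9, 2, 14, 8, 12]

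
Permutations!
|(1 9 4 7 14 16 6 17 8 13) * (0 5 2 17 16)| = 22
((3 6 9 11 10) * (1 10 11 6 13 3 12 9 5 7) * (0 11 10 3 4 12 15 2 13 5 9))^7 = [12, 7, 15, 1, 13, 3, 9, 5, 8, 6, 11, 0, 4, 2, 14, 10] = (0 12 4 13 2 15 10 11)(1 7 5 3)(6 9)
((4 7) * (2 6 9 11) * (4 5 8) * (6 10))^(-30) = [0, 1, 2, 3, 5, 4, 6, 8, 7, 9, 10, 11] = (11)(4 5)(7 8)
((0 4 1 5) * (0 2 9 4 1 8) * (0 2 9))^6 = (0 2 8 4 9 5 1) = [2, 0, 8, 3, 9, 1, 6, 7, 4, 5]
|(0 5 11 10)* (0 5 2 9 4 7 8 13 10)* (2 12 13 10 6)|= 12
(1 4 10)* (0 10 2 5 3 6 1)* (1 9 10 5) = (0 5 3 6 9 10)(1 4 2) = [5, 4, 1, 6, 2, 3, 9, 7, 8, 10, 0]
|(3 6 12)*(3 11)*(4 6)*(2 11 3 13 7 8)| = |(2 11 13 7 8)(3 4 6 12)| = 20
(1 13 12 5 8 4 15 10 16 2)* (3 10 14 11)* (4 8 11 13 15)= (1 15 14 13 12 5 11 3 10 16 2)= [0, 15, 1, 10, 4, 11, 6, 7, 8, 9, 16, 3, 5, 12, 13, 14, 2]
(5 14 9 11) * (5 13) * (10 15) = [0, 1, 2, 3, 4, 14, 6, 7, 8, 11, 15, 13, 12, 5, 9, 10] = (5 14 9 11 13)(10 15)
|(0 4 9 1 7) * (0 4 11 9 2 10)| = |(0 11 9 1 7 4 2 10)| = 8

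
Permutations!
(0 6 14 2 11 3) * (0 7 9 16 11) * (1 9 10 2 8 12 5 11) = (0 6 14 8 12 5 11 3 7 10 2)(1 9 16) = [6, 9, 0, 7, 4, 11, 14, 10, 12, 16, 2, 3, 5, 13, 8, 15, 1]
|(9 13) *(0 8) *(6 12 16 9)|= |(0 8)(6 12 16 9 13)|= 10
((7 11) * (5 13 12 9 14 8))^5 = (5 8 14 9 12 13)(7 11) = [0, 1, 2, 3, 4, 8, 6, 11, 14, 12, 10, 7, 13, 5, 9]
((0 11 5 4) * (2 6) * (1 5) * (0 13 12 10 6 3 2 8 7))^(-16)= (0 12 11 10 1 6 5 8 4 7 13)= [12, 6, 2, 3, 7, 8, 5, 13, 4, 9, 1, 10, 11, 0]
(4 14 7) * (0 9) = (0 9)(4 14 7) = [9, 1, 2, 3, 14, 5, 6, 4, 8, 0, 10, 11, 12, 13, 7]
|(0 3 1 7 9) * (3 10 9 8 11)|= 15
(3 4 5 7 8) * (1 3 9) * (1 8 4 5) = (1 3 5 7 4)(8 9) = [0, 3, 2, 5, 1, 7, 6, 4, 9, 8]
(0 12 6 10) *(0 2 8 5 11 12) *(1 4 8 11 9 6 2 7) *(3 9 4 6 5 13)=(1 6 10 7)(2 11 12)(3 9 5 4 8 13)=[0, 6, 11, 9, 8, 4, 10, 1, 13, 5, 7, 12, 2, 3]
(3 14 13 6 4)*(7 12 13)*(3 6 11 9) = (3 14 7 12 13 11 9)(4 6) = [0, 1, 2, 14, 6, 5, 4, 12, 8, 3, 10, 9, 13, 11, 7]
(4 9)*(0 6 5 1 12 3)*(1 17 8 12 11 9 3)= (0 6 5 17 8 12 1 11 9 4 3)= [6, 11, 2, 0, 3, 17, 5, 7, 12, 4, 10, 9, 1, 13, 14, 15, 16, 8]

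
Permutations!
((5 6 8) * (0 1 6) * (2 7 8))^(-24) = [7, 8, 0, 3, 4, 2, 5, 1, 6] = (0 7 1 8 6 5 2)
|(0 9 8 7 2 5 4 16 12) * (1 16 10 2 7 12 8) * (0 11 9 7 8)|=|(0 7 8 12 11 9 1 16)(2 5 4 10)|=8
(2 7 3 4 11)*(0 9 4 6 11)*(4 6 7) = [9, 1, 4, 7, 0, 5, 11, 3, 8, 6, 10, 2] = (0 9 6 11 2 4)(3 7)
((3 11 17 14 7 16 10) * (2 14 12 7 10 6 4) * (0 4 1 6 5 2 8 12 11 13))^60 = (17) = [0, 1, 2, 3, 4, 5, 6, 7, 8, 9, 10, 11, 12, 13, 14, 15, 16, 17]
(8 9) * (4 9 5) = (4 9 8 5) = [0, 1, 2, 3, 9, 4, 6, 7, 5, 8]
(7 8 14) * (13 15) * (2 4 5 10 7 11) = (2 4 5 10 7 8 14 11)(13 15) = [0, 1, 4, 3, 5, 10, 6, 8, 14, 9, 7, 2, 12, 15, 11, 13]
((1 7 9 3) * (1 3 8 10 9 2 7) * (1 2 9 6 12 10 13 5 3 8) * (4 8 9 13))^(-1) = (1 9 3 5 13 7 2)(4 8)(6 10 12) = [0, 9, 1, 5, 8, 13, 10, 2, 4, 3, 12, 11, 6, 7]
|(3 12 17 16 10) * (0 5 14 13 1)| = |(0 5 14 13 1)(3 12 17 16 10)| = 5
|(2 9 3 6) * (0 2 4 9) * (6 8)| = 10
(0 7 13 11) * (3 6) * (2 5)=[7, 1, 5, 6, 4, 2, 3, 13, 8, 9, 10, 0, 12, 11]=(0 7 13 11)(2 5)(3 6)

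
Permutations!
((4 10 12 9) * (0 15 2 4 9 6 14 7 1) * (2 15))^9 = (15) = [0, 1, 2, 3, 4, 5, 6, 7, 8, 9, 10, 11, 12, 13, 14, 15]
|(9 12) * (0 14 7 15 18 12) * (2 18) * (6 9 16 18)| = |(0 14 7 15 2 6 9)(12 16 18)| = 21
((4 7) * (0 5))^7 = (0 5)(4 7) = [5, 1, 2, 3, 7, 0, 6, 4]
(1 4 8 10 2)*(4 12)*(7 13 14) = [0, 12, 1, 3, 8, 5, 6, 13, 10, 9, 2, 11, 4, 14, 7] = (1 12 4 8 10 2)(7 13 14)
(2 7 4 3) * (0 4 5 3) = [4, 1, 7, 2, 0, 3, 6, 5] = (0 4)(2 7 5 3)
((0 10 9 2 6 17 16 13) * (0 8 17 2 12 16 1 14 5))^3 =(0 12 8 14 10 16 17 5 9 13 1)(2 6) =[12, 0, 6, 3, 4, 9, 2, 7, 14, 13, 16, 11, 8, 1, 10, 15, 17, 5]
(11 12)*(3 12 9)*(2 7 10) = (2 7 10)(3 12 11 9) = [0, 1, 7, 12, 4, 5, 6, 10, 8, 3, 2, 9, 11]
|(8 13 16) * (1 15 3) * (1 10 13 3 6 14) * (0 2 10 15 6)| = |(0 2 10 13 16 8 3 15)(1 6 14)| = 24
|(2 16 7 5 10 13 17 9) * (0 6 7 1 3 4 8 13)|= |(0 6 7 5 10)(1 3 4 8 13 17 9 2 16)|= 45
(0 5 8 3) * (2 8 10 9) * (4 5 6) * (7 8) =(0 6 4 5 10 9 2 7 8 3) =[6, 1, 7, 0, 5, 10, 4, 8, 3, 2, 9]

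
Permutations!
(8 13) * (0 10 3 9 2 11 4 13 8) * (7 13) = (0 10 3 9 2 11 4 7 13) = [10, 1, 11, 9, 7, 5, 6, 13, 8, 2, 3, 4, 12, 0]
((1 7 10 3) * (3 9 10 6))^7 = (1 3 6 7)(9 10) = [0, 3, 2, 6, 4, 5, 7, 1, 8, 10, 9]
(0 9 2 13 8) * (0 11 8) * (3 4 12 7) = (0 9 2 13)(3 4 12 7)(8 11) = [9, 1, 13, 4, 12, 5, 6, 3, 11, 2, 10, 8, 7, 0]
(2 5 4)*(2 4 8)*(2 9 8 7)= [0, 1, 5, 3, 4, 7, 6, 2, 9, 8]= (2 5 7)(8 9)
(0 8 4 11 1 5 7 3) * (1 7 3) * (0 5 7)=(0 8 4 11)(1 7)(3 5)=[8, 7, 2, 5, 11, 3, 6, 1, 4, 9, 10, 0]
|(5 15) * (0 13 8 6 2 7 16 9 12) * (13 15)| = |(0 15 5 13 8 6 2 7 16 9 12)| = 11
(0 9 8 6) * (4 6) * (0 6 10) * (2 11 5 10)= (0 9 8 4 2 11 5 10)= [9, 1, 11, 3, 2, 10, 6, 7, 4, 8, 0, 5]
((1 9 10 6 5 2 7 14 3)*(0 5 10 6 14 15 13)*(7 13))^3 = (0 13 2 5)(1 10)(3 6)(7 15)(9 14) = [13, 10, 5, 6, 4, 0, 3, 15, 8, 14, 1, 11, 12, 2, 9, 7]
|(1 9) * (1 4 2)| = 4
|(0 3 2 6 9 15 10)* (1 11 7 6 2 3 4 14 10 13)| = |(0 4 14 10)(1 11 7 6 9 15 13)| = 28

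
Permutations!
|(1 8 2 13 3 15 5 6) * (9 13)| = |(1 8 2 9 13 3 15 5 6)| = 9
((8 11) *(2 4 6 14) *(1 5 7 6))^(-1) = (1 4 2 14 6 7 5)(8 11) = [0, 4, 14, 3, 2, 1, 7, 5, 11, 9, 10, 8, 12, 13, 6]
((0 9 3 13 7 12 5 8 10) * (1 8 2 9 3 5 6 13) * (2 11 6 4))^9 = (13)(0 10 8 1 3) = [10, 3, 2, 0, 4, 5, 6, 7, 1, 9, 8, 11, 12, 13]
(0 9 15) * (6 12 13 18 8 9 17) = [17, 1, 2, 3, 4, 5, 12, 7, 9, 15, 10, 11, 13, 18, 14, 0, 16, 6, 8] = (0 17 6 12 13 18 8 9 15)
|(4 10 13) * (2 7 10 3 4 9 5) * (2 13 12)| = 12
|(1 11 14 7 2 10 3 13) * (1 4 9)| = 10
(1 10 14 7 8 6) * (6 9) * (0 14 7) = (0 14)(1 10 7 8 9 6) = [14, 10, 2, 3, 4, 5, 1, 8, 9, 6, 7, 11, 12, 13, 0]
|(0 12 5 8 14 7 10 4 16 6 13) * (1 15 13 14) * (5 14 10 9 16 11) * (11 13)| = |(0 12 14 7 9 16 6 10 4 13)(1 15 11 5 8)| = 10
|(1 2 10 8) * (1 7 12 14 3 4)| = 9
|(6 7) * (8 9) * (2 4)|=|(2 4)(6 7)(8 9)|=2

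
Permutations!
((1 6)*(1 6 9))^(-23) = (1 9) = [0, 9, 2, 3, 4, 5, 6, 7, 8, 1]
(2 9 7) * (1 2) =(1 2 9 7) =[0, 2, 9, 3, 4, 5, 6, 1, 8, 7]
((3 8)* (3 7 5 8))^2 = (5 7 8) = [0, 1, 2, 3, 4, 7, 6, 8, 5]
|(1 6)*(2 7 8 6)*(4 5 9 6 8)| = |(1 2 7 4 5 9 6)| = 7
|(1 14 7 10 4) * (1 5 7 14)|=|(14)(4 5 7 10)|=4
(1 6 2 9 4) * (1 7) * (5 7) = (1 6 2 9 4 5 7) = [0, 6, 9, 3, 5, 7, 2, 1, 8, 4]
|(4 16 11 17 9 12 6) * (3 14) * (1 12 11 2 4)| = |(1 12 6)(2 4 16)(3 14)(9 11 17)| = 6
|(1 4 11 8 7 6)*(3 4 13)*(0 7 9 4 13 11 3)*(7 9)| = 5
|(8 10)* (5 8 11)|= 4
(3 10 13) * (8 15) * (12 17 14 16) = (3 10 13)(8 15)(12 17 14 16) = [0, 1, 2, 10, 4, 5, 6, 7, 15, 9, 13, 11, 17, 3, 16, 8, 12, 14]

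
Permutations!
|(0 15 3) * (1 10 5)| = |(0 15 3)(1 10 5)| = 3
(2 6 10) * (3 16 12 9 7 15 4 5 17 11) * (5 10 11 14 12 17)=(2 6 11 3 16 17 14 12 9 7 15 4 10)=[0, 1, 6, 16, 10, 5, 11, 15, 8, 7, 2, 3, 9, 13, 12, 4, 17, 14]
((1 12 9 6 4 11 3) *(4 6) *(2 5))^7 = (1 12 9 4 11 3)(2 5) = [0, 12, 5, 1, 11, 2, 6, 7, 8, 4, 10, 3, 9]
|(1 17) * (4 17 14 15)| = |(1 14 15 4 17)| = 5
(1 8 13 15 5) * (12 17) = (1 8 13 15 5)(12 17) = [0, 8, 2, 3, 4, 1, 6, 7, 13, 9, 10, 11, 17, 15, 14, 5, 16, 12]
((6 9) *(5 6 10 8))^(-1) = (5 8 10 9 6) = [0, 1, 2, 3, 4, 8, 5, 7, 10, 6, 9]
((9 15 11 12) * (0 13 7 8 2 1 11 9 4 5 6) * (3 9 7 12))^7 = (0 13 12 4 5 6)(1 2 8 7 15 9 3 11) = [13, 2, 8, 11, 5, 6, 0, 15, 7, 3, 10, 1, 4, 12, 14, 9]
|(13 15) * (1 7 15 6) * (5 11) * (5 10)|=|(1 7 15 13 6)(5 11 10)|=15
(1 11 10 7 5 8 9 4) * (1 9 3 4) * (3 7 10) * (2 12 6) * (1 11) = (2 12 6)(3 4 9 11)(5 8 7) = [0, 1, 12, 4, 9, 8, 2, 5, 7, 11, 10, 3, 6]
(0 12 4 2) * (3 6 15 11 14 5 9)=(0 12 4 2)(3 6 15 11 14 5 9)=[12, 1, 0, 6, 2, 9, 15, 7, 8, 3, 10, 14, 4, 13, 5, 11]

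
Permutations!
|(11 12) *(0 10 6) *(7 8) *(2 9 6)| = |(0 10 2 9 6)(7 8)(11 12)| = 10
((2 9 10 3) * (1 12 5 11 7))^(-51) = (1 7 11 5 12)(2 9 10 3) = [0, 7, 9, 2, 4, 12, 6, 11, 8, 10, 3, 5, 1]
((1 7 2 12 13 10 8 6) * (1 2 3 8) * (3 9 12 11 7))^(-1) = (1 10 13 12 9 7 11 2 6 8 3) = [0, 10, 6, 1, 4, 5, 8, 11, 3, 7, 13, 2, 9, 12]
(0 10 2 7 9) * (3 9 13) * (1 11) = [10, 11, 7, 9, 4, 5, 6, 13, 8, 0, 2, 1, 12, 3] = (0 10 2 7 13 3 9)(1 11)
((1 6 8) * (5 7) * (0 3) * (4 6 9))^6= (1 9 4 6 8)= [0, 9, 2, 3, 6, 5, 8, 7, 1, 4]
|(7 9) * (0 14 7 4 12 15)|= 7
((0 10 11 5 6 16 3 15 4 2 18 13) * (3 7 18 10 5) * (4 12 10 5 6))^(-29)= (0 6 16 7 18 13)(2 5 4)(3 15 12 10 11)= [6, 1, 5, 15, 2, 4, 16, 18, 8, 9, 11, 3, 10, 0, 14, 12, 7, 17, 13]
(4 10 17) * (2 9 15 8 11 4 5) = [0, 1, 9, 3, 10, 2, 6, 7, 11, 15, 17, 4, 12, 13, 14, 8, 16, 5] = (2 9 15 8 11 4 10 17 5)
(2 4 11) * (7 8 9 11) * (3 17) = (2 4 7 8 9 11)(3 17) = [0, 1, 4, 17, 7, 5, 6, 8, 9, 11, 10, 2, 12, 13, 14, 15, 16, 3]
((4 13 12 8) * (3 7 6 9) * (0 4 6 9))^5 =(0 6 8 12 13 4)(3 9 7) =[6, 1, 2, 9, 0, 5, 8, 3, 12, 7, 10, 11, 13, 4]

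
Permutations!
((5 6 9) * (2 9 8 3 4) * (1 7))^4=(2 8 9 3 5 4 6)=[0, 1, 8, 5, 6, 4, 2, 7, 9, 3]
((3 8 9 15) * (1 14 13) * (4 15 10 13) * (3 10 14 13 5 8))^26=(4 9 5 15 14 8 10)=[0, 1, 2, 3, 9, 15, 6, 7, 10, 5, 4, 11, 12, 13, 8, 14]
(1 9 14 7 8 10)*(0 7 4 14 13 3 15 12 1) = (0 7 8 10)(1 9 13 3 15 12)(4 14) = [7, 9, 2, 15, 14, 5, 6, 8, 10, 13, 0, 11, 1, 3, 4, 12]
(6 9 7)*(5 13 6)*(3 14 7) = (3 14 7 5 13 6 9) = [0, 1, 2, 14, 4, 13, 9, 5, 8, 3, 10, 11, 12, 6, 7]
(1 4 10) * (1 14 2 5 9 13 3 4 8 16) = (1 8 16)(2 5 9 13 3 4 10 14) = [0, 8, 5, 4, 10, 9, 6, 7, 16, 13, 14, 11, 12, 3, 2, 15, 1]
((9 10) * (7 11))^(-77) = (7 11)(9 10) = [0, 1, 2, 3, 4, 5, 6, 11, 8, 10, 9, 7]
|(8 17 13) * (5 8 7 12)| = |(5 8 17 13 7 12)| = 6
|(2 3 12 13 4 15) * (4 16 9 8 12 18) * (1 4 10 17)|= |(1 4 15 2 3 18 10 17)(8 12 13 16 9)|= 40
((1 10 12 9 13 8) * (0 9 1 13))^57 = (0 9)(8 13) = [9, 1, 2, 3, 4, 5, 6, 7, 13, 0, 10, 11, 12, 8]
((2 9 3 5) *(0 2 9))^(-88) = (3 9 5) = [0, 1, 2, 9, 4, 3, 6, 7, 8, 5]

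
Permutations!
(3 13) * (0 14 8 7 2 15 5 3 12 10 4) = (0 14 8 7 2 15 5 3 13 12 10 4) = [14, 1, 15, 13, 0, 3, 6, 2, 7, 9, 4, 11, 10, 12, 8, 5]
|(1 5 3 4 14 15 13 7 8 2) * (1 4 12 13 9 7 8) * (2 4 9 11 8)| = |(1 5 3 12 13 2 9 7)(4 14 15 11 8)| = 40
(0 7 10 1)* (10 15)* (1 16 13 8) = (0 7 15 10 16 13 8 1) = [7, 0, 2, 3, 4, 5, 6, 15, 1, 9, 16, 11, 12, 8, 14, 10, 13]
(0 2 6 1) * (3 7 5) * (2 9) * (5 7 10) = (0 9 2 6 1)(3 10 5) = [9, 0, 6, 10, 4, 3, 1, 7, 8, 2, 5]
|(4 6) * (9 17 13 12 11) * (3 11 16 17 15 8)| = |(3 11 9 15 8)(4 6)(12 16 17 13)| = 20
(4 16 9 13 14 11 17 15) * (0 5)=[5, 1, 2, 3, 16, 0, 6, 7, 8, 13, 10, 17, 12, 14, 11, 4, 9, 15]=(0 5)(4 16 9 13 14 11 17 15)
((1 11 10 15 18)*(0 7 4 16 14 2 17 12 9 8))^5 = (18)(0 2)(4 12)(7 17)(8 14)(9 16) = [2, 1, 0, 3, 12, 5, 6, 17, 14, 16, 10, 11, 4, 13, 8, 15, 9, 7, 18]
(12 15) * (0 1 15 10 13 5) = (0 1 15 12 10 13 5) = [1, 15, 2, 3, 4, 0, 6, 7, 8, 9, 13, 11, 10, 5, 14, 12]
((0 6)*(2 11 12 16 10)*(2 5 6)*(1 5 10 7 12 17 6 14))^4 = (0 6 17 11 2)(1 5 14)(7 12 16) = [6, 5, 0, 3, 4, 14, 17, 12, 8, 9, 10, 2, 16, 13, 1, 15, 7, 11]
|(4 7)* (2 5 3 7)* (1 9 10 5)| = |(1 9 10 5 3 7 4 2)| = 8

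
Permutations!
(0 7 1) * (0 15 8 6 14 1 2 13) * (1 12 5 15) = (0 7 2 13)(5 15 8 6 14 12) = [7, 1, 13, 3, 4, 15, 14, 2, 6, 9, 10, 11, 5, 0, 12, 8]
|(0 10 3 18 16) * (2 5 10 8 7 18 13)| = 5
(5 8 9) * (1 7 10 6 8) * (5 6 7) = [0, 5, 2, 3, 4, 1, 8, 10, 9, 6, 7] = (1 5)(6 8 9)(7 10)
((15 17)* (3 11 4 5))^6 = [0, 1, 2, 4, 3, 11, 6, 7, 8, 9, 10, 5, 12, 13, 14, 15, 16, 17] = (17)(3 4)(5 11)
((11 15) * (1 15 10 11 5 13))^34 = (1 5)(13 15) = [0, 5, 2, 3, 4, 1, 6, 7, 8, 9, 10, 11, 12, 15, 14, 13]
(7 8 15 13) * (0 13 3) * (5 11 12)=(0 13 7 8 15 3)(5 11 12)=[13, 1, 2, 0, 4, 11, 6, 8, 15, 9, 10, 12, 5, 7, 14, 3]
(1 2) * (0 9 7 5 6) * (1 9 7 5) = (0 7 1 2 9 5 6) = [7, 2, 9, 3, 4, 6, 0, 1, 8, 5]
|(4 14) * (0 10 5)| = 6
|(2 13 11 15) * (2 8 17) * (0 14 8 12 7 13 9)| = 30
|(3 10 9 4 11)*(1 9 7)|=7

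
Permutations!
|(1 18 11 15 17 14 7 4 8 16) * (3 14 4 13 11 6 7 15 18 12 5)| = |(1 12 5 3 14 15 17 4 8 16)(6 7 13 11 18)| = 10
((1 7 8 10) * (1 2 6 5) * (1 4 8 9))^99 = (2 4)(5 10)(6 8) = [0, 1, 4, 3, 2, 10, 8, 7, 6, 9, 5]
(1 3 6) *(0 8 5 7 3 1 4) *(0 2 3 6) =[8, 1, 3, 0, 2, 7, 4, 6, 5] =(0 8 5 7 6 4 2 3)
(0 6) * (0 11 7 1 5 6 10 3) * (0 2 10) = (1 5 6 11 7)(2 10 3) = [0, 5, 10, 2, 4, 6, 11, 1, 8, 9, 3, 7]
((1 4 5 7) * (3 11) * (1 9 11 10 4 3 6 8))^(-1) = (1 8 6 11 9 7 5 4 10 3) = [0, 8, 2, 1, 10, 4, 11, 5, 6, 7, 3, 9]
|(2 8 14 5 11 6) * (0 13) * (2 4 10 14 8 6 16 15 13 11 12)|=|(0 11 16 15 13)(2 6 4 10 14 5 12)|=35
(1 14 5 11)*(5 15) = (1 14 15 5 11) = [0, 14, 2, 3, 4, 11, 6, 7, 8, 9, 10, 1, 12, 13, 15, 5]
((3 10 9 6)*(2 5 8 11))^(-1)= (2 11 8 5)(3 6 9 10)= [0, 1, 11, 6, 4, 2, 9, 7, 5, 10, 3, 8]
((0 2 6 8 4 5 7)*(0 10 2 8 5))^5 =[4, 1, 2, 3, 8, 5, 6, 7, 0, 9, 10] =(10)(0 4 8)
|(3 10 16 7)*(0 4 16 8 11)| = |(0 4 16 7 3 10 8 11)| = 8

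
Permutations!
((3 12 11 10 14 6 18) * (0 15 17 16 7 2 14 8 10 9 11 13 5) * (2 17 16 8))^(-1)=(0 5 13 12 3 18 6 14 2 10 8 17 7 16 15)(9 11)=[5, 1, 10, 18, 4, 13, 14, 16, 17, 11, 8, 9, 3, 12, 2, 0, 15, 7, 6]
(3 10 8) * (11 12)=(3 10 8)(11 12)=[0, 1, 2, 10, 4, 5, 6, 7, 3, 9, 8, 12, 11]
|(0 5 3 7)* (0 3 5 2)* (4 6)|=2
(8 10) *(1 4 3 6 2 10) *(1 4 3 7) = (1 3 6 2 10 8 4 7) = [0, 3, 10, 6, 7, 5, 2, 1, 4, 9, 8]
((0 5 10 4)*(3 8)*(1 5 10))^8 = (0 4 10) = [4, 1, 2, 3, 10, 5, 6, 7, 8, 9, 0]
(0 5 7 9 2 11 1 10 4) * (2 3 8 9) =[5, 10, 11, 8, 0, 7, 6, 2, 9, 3, 4, 1] =(0 5 7 2 11 1 10 4)(3 8 9)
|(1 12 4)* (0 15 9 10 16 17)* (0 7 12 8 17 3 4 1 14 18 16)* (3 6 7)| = 44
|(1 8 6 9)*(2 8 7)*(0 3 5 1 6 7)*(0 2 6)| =9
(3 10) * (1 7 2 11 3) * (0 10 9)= (0 10 1 7 2 11 3 9)= [10, 7, 11, 9, 4, 5, 6, 2, 8, 0, 1, 3]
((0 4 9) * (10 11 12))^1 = [4, 1, 2, 3, 9, 5, 6, 7, 8, 0, 11, 12, 10] = (0 4 9)(10 11 12)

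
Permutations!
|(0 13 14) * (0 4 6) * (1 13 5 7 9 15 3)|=11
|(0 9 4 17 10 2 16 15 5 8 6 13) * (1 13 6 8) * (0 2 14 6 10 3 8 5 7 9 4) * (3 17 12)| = 39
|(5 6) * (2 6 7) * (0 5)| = 5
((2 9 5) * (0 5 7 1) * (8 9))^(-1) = (0 1 7 9 8 2 5) = [1, 7, 5, 3, 4, 0, 6, 9, 2, 8]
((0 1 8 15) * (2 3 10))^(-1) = (0 15 8 1)(2 10 3) = [15, 0, 10, 2, 4, 5, 6, 7, 1, 9, 3, 11, 12, 13, 14, 8]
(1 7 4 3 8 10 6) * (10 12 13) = [0, 7, 2, 8, 3, 5, 1, 4, 12, 9, 6, 11, 13, 10] = (1 7 4 3 8 12 13 10 6)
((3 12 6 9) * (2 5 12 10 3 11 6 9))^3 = (2 9)(3 10)(5 11)(6 12) = [0, 1, 9, 10, 4, 11, 12, 7, 8, 2, 3, 5, 6]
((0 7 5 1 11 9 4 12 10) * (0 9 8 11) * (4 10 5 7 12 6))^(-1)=(0 1 5 12)(4 6)(8 11)(9 10)=[1, 5, 2, 3, 6, 12, 4, 7, 11, 10, 9, 8, 0]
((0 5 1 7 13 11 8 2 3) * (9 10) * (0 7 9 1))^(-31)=[5, 10, 8, 2, 4, 0, 6, 3, 11, 1, 9, 13, 12, 7]=(0 5)(1 10 9)(2 8 11 13 7 3)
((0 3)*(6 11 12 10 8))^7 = [3, 1, 2, 0, 4, 5, 12, 7, 11, 9, 6, 10, 8] = (0 3)(6 12 8 11 10)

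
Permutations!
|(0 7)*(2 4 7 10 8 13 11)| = |(0 10 8 13 11 2 4 7)| = 8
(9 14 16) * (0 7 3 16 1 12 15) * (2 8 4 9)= (0 7 3 16 2 8 4 9 14 1 12 15)= [7, 12, 8, 16, 9, 5, 6, 3, 4, 14, 10, 11, 15, 13, 1, 0, 2]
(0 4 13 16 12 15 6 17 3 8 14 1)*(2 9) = (0 4 13 16 12 15 6 17 3 8 14 1)(2 9) = [4, 0, 9, 8, 13, 5, 17, 7, 14, 2, 10, 11, 15, 16, 1, 6, 12, 3]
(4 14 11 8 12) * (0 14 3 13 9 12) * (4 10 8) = (0 14 11 4 3 13 9 12 10 8) = [14, 1, 2, 13, 3, 5, 6, 7, 0, 12, 8, 4, 10, 9, 11]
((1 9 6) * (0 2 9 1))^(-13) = (0 6 9 2) = [6, 1, 0, 3, 4, 5, 9, 7, 8, 2]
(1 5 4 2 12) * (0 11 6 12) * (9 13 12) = (0 11 6 9 13 12 1 5 4 2) = [11, 5, 0, 3, 2, 4, 9, 7, 8, 13, 10, 6, 1, 12]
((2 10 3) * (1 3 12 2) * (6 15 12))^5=[0, 3, 2, 1, 4, 5, 6, 7, 8, 9, 10, 11, 12, 13, 14, 15]=(15)(1 3)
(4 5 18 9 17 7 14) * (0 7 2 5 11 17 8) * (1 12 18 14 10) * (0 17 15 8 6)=(0 7 10 1 12 18 9 6)(2 5 14 4 11 15 8 17)=[7, 12, 5, 3, 11, 14, 0, 10, 17, 6, 1, 15, 18, 13, 4, 8, 16, 2, 9]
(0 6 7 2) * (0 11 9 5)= (0 6 7 2 11 9 5)= [6, 1, 11, 3, 4, 0, 7, 2, 8, 5, 10, 9]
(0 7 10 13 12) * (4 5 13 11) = (0 7 10 11 4 5 13 12) = [7, 1, 2, 3, 5, 13, 6, 10, 8, 9, 11, 4, 0, 12]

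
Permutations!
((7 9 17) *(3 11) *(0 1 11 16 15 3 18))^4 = [0, 1, 2, 16, 4, 5, 6, 9, 8, 17, 10, 11, 12, 13, 14, 3, 15, 7, 18] = (18)(3 16 15)(7 9 17)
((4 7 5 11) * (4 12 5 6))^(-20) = (4 7 6)(5 11 12) = [0, 1, 2, 3, 7, 11, 4, 6, 8, 9, 10, 12, 5]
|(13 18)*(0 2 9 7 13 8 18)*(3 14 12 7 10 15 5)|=22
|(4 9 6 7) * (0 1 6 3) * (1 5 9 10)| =|(0 5 9 3)(1 6 7 4 10)| =20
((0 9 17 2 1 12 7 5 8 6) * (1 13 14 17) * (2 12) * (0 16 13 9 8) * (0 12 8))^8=(1 9 2)(5 7 12)(6 13 17)(8 16 14)=[0, 9, 1, 3, 4, 7, 13, 12, 16, 2, 10, 11, 5, 17, 8, 15, 14, 6]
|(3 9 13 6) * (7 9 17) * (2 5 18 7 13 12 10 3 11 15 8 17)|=|(2 5 18 7 9 12 10 3)(6 11 15 8 17 13)|=24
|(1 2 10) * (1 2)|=2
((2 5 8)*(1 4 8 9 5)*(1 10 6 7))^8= (1 4 8 2 10 6 7)= [0, 4, 10, 3, 8, 5, 7, 1, 2, 9, 6]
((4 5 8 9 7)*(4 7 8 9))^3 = [0, 1, 2, 3, 8, 4, 6, 7, 9, 5] = (4 8 9 5)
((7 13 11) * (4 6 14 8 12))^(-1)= (4 12 8 14 6)(7 11 13)= [0, 1, 2, 3, 12, 5, 4, 11, 14, 9, 10, 13, 8, 7, 6]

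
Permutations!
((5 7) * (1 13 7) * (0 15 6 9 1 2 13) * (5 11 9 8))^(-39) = (0 2 1 5 9 8 11 6 7 15 13) = [2, 5, 1, 3, 4, 9, 7, 15, 11, 8, 10, 6, 12, 0, 14, 13]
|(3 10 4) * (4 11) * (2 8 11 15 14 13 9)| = |(2 8 11 4 3 10 15 14 13 9)| = 10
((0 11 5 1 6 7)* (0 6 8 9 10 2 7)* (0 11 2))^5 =[5, 2, 1, 3, 4, 0, 9, 8, 7, 6, 11, 10] =(0 5)(1 2)(6 9)(7 8)(10 11)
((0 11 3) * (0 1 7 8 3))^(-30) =(11)(1 8)(3 7) =[0, 8, 2, 7, 4, 5, 6, 3, 1, 9, 10, 11]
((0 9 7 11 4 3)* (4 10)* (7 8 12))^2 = (0 8 7 10 3 9 12 11 4) = [8, 1, 2, 9, 0, 5, 6, 10, 7, 12, 3, 4, 11]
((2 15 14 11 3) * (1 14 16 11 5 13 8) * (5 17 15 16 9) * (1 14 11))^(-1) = (1 16 2 3 11)(5 9 15 17 14 8 13) = [0, 16, 3, 11, 4, 9, 6, 7, 13, 15, 10, 1, 12, 5, 8, 17, 2, 14]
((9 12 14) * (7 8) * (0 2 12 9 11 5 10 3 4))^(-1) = (0 4 3 10 5 11 14 12 2)(7 8) = [4, 1, 0, 10, 3, 11, 6, 8, 7, 9, 5, 14, 2, 13, 12]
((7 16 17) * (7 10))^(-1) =[0, 1, 2, 3, 4, 5, 6, 10, 8, 9, 17, 11, 12, 13, 14, 15, 7, 16] =(7 10 17 16)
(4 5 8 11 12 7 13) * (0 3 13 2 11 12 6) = [3, 1, 11, 13, 5, 8, 0, 2, 12, 9, 10, 6, 7, 4] = (0 3 13 4 5 8 12 7 2 11 6)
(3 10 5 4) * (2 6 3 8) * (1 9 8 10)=(1 9 8 2 6 3)(4 10 5)=[0, 9, 6, 1, 10, 4, 3, 7, 2, 8, 5]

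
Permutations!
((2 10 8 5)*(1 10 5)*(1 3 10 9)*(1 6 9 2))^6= (10)= [0, 1, 2, 3, 4, 5, 6, 7, 8, 9, 10]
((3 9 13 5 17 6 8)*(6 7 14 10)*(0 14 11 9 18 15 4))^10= [14, 1, 2, 18, 0, 9, 8, 5, 3, 7, 6, 17, 12, 11, 10, 4, 16, 13, 15]= (0 14 10 6 8 3 18 15 4)(5 9 7)(11 17 13)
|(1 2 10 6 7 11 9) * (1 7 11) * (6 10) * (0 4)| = 6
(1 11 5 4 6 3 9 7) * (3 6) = (1 11 5 4 3 9 7) = [0, 11, 2, 9, 3, 4, 6, 1, 8, 7, 10, 5]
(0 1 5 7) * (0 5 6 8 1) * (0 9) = (0 9)(1 6 8)(5 7) = [9, 6, 2, 3, 4, 7, 8, 5, 1, 0]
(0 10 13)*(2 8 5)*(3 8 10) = (0 3 8 5 2 10 13) = [3, 1, 10, 8, 4, 2, 6, 7, 5, 9, 13, 11, 12, 0]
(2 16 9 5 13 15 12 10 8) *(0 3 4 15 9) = (0 3 4 15 12 10 8 2 16)(5 13 9) = [3, 1, 16, 4, 15, 13, 6, 7, 2, 5, 8, 11, 10, 9, 14, 12, 0]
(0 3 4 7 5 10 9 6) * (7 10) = [3, 1, 2, 4, 10, 7, 0, 5, 8, 6, 9] = (0 3 4 10 9 6)(5 7)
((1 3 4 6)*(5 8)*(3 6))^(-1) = [0, 6, 2, 4, 3, 8, 1, 7, 5] = (1 6)(3 4)(5 8)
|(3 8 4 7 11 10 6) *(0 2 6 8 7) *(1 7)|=|(0 2 6 3 1 7 11 10 8 4)|=10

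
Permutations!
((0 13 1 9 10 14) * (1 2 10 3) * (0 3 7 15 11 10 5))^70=(0 2)(1 14 11 7)(3 10 15 9)(5 13)=[2, 14, 0, 10, 4, 13, 6, 1, 8, 3, 15, 7, 12, 5, 11, 9]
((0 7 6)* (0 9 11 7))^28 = [0, 1, 2, 3, 4, 5, 6, 7, 8, 9, 10, 11] = (11)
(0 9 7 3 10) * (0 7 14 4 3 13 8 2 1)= (0 9 14 4 3 10 7 13 8 2 1)= [9, 0, 1, 10, 3, 5, 6, 13, 2, 14, 7, 11, 12, 8, 4]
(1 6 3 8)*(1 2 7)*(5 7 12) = (1 6 3 8 2 12 5 7) = [0, 6, 12, 8, 4, 7, 3, 1, 2, 9, 10, 11, 5]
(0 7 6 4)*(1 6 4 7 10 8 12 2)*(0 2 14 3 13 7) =(0 10 8 12 14 3 13 7 4 2 1 6) =[10, 6, 1, 13, 2, 5, 0, 4, 12, 9, 8, 11, 14, 7, 3]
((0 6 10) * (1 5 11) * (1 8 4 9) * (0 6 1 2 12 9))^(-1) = [4, 0, 9, 3, 8, 1, 10, 7, 11, 12, 6, 5, 2] = (0 4 8 11 5 1)(2 9 12)(6 10)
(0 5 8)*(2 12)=(0 5 8)(2 12)=[5, 1, 12, 3, 4, 8, 6, 7, 0, 9, 10, 11, 2]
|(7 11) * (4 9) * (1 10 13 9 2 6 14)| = |(1 10 13 9 4 2 6 14)(7 11)| = 8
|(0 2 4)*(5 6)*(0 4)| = |(0 2)(5 6)| = 2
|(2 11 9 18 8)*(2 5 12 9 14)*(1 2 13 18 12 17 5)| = |(1 2 11 14 13 18 8)(5 17)(9 12)| = 14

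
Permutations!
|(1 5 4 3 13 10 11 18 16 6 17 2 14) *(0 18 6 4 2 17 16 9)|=|(0 18 9)(1 5 2 14)(3 13 10 11 6 16 4)|=84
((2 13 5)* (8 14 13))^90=(14)=[0, 1, 2, 3, 4, 5, 6, 7, 8, 9, 10, 11, 12, 13, 14]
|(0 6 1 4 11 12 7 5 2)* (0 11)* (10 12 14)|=|(0 6 1 4)(2 11 14 10 12 7 5)|=28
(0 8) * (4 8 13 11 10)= (0 13 11 10 4 8)= [13, 1, 2, 3, 8, 5, 6, 7, 0, 9, 4, 10, 12, 11]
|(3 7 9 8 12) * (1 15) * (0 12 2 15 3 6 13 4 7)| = 12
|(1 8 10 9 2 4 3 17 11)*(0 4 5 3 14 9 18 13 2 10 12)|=15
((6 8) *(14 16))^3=(6 8)(14 16)=[0, 1, 2, 3, 4, 5, 8, 7, 6, 9, 10, 11, 12, 13, 16, 15, 14]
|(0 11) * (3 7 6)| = 6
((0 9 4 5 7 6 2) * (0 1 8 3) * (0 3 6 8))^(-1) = (0 1 2 6 8 7 5 4 9) = [1, 2, 6, 3, 9, 4, 8, 5, 7, 0]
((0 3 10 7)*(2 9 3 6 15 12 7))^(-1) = (0 7 12 15 6)(2 10 3 9) = [7, 1, 10, 9, 4, 5, 0, 12, 8, 2, 3, 11, 15, 13, 14, 6]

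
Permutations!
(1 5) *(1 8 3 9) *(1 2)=(1 5 8 3 9 2)=[0, 5, 1, 9, 4, 8, 6, 7, 3, 2]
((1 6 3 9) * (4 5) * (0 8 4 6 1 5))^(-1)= (0 4 8)(3 6 5 9)= [4, 1, 2, 6, 8, 9, 5, 7, 0, 3]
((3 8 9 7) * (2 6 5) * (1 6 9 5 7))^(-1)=(1 9 2 5 8 3 7 6)=[0, 9, 5, 7, 4, 8, 1, 6, 3, 2]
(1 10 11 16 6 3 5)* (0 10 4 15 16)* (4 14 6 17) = (0 10 11)(1 14 6 3 5)(4 15 16 17) = [10, 14, 2, 5, 15, 1, 3, 7, 8, 9, 11, 0, 12, 13, 6, 16, 17, 4]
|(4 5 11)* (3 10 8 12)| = 12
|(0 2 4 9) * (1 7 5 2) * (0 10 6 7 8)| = |(0 1 8)(2 4 9 10 6 7 5)| = 21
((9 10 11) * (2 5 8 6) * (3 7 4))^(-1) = [0, 1, 6, 4, 7, 2, 8, 3, 5, 11, 9, 10] = (2 6 8 5)(3 4 7)(9 11 10)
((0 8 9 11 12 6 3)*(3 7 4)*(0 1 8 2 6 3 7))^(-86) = (0 2 6)(1 12 9)(3 11 8) = [2, 12, 6, 11, 4, 5, 0, 7, 3, 1, 10, 8, 9]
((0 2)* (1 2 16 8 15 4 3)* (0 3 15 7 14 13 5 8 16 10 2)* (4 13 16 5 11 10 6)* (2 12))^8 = (0 2 11 4 1 12 13 6 3 10 15)(5 14 8 16 7) = [2, 12, 11, 10, 1, 14, 3, 5, 16, 9, 15, 4, 13, 6, 8, 0, 7]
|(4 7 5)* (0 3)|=|(0 3)(4 7 5)|=6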